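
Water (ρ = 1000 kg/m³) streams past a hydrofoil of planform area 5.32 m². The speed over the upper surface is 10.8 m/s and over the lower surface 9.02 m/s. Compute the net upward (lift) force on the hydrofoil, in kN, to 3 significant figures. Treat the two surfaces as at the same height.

93.8 kN

The faster flow above has the lower pressure; Bernoulli (same height) gives ΔP = ½ρ(v_up² − v_low²).
ΔP = ½·1000·(10.8² − 9.02²) = 17600 Pa.
Lift = ΔP · A = 17600 × 5.32 = 93800 N.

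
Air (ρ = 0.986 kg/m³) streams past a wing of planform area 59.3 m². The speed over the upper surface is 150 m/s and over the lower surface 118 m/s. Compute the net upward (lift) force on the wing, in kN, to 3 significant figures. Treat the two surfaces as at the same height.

With equal heights on the two surfaces, Bernoulli gives P_lower − P_upper = ½ρ(v_upper² − v_lower²).
ΔP = ½·0.986·(150² − 118²) = 4230 Pa.
Lift = ΔP · A = 4230 × 59.3 = 251000 N.

F ≈ 251 kN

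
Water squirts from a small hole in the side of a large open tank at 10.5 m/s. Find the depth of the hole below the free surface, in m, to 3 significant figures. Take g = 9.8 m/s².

Inverting v = √(2gh) gives h = v² / 2g.
h = 10.5²/(2·9.8) = 110/19.60 = 5.62 m.

h ≈ 5.62 m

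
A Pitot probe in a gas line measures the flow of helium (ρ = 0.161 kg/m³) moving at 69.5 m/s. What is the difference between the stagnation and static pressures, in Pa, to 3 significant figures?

The dynamic pressure equals the rise in static pressure at the stagnation point: ΔP = ½ρv².
ΔP = ½·0.161·69.5² = 389 Pa.

ΔP ≈ 389 Pa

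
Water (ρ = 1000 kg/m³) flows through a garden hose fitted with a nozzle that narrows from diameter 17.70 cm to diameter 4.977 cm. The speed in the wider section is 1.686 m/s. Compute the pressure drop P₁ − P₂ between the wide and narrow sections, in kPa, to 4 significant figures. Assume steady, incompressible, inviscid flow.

Continuity gives A₁v₁ = A₂v₂, so v₂ = (246.1 cm²)/(19.45 cm²) × 1.686 m/s = 21.32 m/s.
Along the horizontal streamline, P + ½ρv² is constant.
P₁ − P₂ = ½·1000·(21.32² − 1.686²) = ½·1000·451.9 = 225900 Pa.

ΔP = 225.9 kPa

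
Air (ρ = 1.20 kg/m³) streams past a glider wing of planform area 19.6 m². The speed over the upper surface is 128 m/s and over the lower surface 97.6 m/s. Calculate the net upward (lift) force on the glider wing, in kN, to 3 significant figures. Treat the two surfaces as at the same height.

F ≈ 80.7 kN

From P + ½ρv² = const at equal height, P_low − P_up = ½ρ(v_up² − v_low²).
ΔP = ½·1.20·(128² − 97.6²) = 4110 Pa.
Lift = ΔP · A = 4110 × 19.6 = 80700 N.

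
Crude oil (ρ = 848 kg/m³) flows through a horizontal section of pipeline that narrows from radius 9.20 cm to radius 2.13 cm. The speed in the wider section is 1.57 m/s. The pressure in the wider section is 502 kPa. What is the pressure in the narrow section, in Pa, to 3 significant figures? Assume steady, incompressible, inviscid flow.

Mass conservation (A₁v₁ = A₂v₂) gives v₂ = 1.57 × 266/14.3 = 29.3 m/s.
With no height change, Bernoulli's equation is P₁ + ½ρv₁² = P₂ + ½ρv₂².
P₂ = P₁ − ½ρ(v₂² − v₁²) = 502000 − ½·848·(29.3² − 1.57²) = 502000 − 363000 = 139000 Pa.

139000 Pa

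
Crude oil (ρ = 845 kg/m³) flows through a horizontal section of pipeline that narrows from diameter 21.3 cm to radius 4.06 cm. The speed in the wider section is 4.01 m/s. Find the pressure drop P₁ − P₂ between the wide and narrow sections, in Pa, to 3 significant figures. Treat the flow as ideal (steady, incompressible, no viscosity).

ΔP ≈ 315000 Pa

By continuity, v₂ = v₁·A₁/A₂ = 4.01·(356/51.8) = 27.6 m/s.
With no height change, Bernoulli's equation is P₁ + ½ρv₁² = P₂ + ½ρv₂².
P₁ − P₂ = ½·845·(27.6² − 4.01²) = ½·845·745 = 315000 Pa.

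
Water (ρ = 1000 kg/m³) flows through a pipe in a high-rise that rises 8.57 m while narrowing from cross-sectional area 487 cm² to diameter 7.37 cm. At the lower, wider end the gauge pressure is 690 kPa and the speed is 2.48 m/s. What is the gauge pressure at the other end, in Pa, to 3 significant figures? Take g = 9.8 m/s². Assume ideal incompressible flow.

P₂ = 208000 Pa

The volume flow rate is constant, so v₂ = (A₁/A₂)v₁ = (487/42.7)·2.48 = 28.3 m/s.
Bernoulli: P₁ + ½ρv₁² + ρg h₁ = P₂ + ½ρv₂² + ρg h₂, so P₂ = P₁ + ½ρ(v₁² − v₂²) − ρg(h₂ − h₁).
P₂ = 690000 + ½·1000·(2.48² − 28.3²) − 1000·9.8·(+8.57) = 690000 + (-398000) − (84000) = 208000 Pa.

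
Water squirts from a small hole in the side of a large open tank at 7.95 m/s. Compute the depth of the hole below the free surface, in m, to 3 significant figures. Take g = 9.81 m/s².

For a small hole in a large open tank, ½v² = gh, giving h = v²/(2g).
h = 7.95²/(2·9.81) = 63.2/19.62 = 3.22 m.

3.22 m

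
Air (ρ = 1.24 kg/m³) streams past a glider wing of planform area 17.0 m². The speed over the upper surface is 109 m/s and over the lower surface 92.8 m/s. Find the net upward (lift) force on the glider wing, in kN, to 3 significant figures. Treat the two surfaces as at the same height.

34.5 kN

The faster flow above has the lower pressure; Bernoulli (same height) gives ΔP = ½ρ(v_up² − v_low²).
ΔP = ½·1.24·(109² − 92.8²) = 2030 Pa.
Lift = ΔP · A = 2030 × 17.0 = 34500 N.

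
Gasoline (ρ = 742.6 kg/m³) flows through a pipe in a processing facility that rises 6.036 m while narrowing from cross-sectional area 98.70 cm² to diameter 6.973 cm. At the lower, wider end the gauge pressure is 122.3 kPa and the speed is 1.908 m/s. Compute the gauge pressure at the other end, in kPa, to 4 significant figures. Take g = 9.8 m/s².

P₂ = 70.70 kPa

Continuity gives A₁v₁ = A₂v₂, so v₂ = (98.70 cm²)/(38.19 cm²) × 1.908 m/s = 4.931 m/s.
Applying Bernoulli between the two ends and solving for P₂: P₂ = P₁ + ½ρ(v₁² − v₂²) − ρgΔh.
P₂ = 122300 + ½·742.6·(1.908² − 4.931²) − 742.6·9.8·(+6.036) = 122300 + (-7678) − (43930) = 70700 Pa.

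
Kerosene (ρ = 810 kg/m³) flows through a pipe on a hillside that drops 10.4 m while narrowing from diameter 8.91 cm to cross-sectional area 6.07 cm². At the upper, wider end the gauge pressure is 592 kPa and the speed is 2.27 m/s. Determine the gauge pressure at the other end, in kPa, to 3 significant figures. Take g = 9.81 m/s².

P₂ ≈ 457 kPa

By continuity, v₂ = v₁·A₁/A₂ = 2.27·(62.4/6.07) = 23.3 m/s.
Applying Bernoulli between the two ends and solving for P₂: P₂ = P₁ + ½ρ(v₁² − v₂²) − ρgΔh.
P₂ = 592000 + ½·810·(2.27² − 23.3²) − 810·9.81·(−10.4) = 592000 + (-218000) − (-82600) = 457000 Pa.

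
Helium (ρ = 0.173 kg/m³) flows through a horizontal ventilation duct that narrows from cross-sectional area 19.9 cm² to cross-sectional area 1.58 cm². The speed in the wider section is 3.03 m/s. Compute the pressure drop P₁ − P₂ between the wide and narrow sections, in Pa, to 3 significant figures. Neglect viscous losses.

ΔP ≈ 125 Pa

By continuity, v₂ = v₁·A₁/A₂ = 3.03·(19.9/1.58) = 38.2 m/s.
Bernoulli (h₁ = h₂): P₁ − P₂ = ½ρ(v₂² − v₁²).
P₁ − P₂ = ½·0.173·(38.2² − 3.03²) = ½·0.173·1450 = 125 Pa.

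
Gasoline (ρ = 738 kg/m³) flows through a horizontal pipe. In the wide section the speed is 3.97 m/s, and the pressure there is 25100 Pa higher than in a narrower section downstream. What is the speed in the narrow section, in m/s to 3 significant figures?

Along the level pipe P + ½ρv² is conserved, hence v₂² = v₁² + 2(P₁ − P₂)/ρ.
v₂ = √(3.97² + 2·25100/738) = √(15.8 + 68.0) = 9.15 m/s.

9.15 m/s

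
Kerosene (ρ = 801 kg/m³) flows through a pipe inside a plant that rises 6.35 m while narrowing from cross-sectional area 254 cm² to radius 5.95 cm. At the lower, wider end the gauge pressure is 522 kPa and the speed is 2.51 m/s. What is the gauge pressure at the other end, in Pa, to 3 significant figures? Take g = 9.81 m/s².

461000 Pa

The volume flow rate is constant, so v₂ = (A₁/A₂)v₁ = (254/111)·2.51 = 5.73 m/s.
Applying Bernoulli between the two ends and solving for P₂: P₂ = P₁ + ½ρ(v₁² − v₂²) − ρgΔh.
P₂ = 522000 + ½·801·(2.51² − 5.73²) − 801·9.81·(+6.35) = 522000 + (-10600) − (49900) = 461000 Pa.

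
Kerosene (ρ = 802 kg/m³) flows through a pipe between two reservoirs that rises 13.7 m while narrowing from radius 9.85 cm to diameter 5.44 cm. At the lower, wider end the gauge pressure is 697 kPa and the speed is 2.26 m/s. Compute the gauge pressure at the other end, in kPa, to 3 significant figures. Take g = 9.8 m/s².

The volume flow rate is constant, so v₂ = (A₁/A₂)v₁ = (305/23.2)·2.26 = 29.6 m/s.
Bernoulli: P₁ + ½ρv₁² + ρg h₁ = P₂ + ½ρv₂² + ρg h₂, so P₂ = P₁ + ½ρ(v₁² − v₂²) − ρg(h₂ − h₁).
P₂ = 697000 + ½·802·(2.26² − 29.6²) − 802·9.8·(+13.7) = 697000 + (-350000) − (108000) = 239000 Pa.

P₂ ≈ 239 kPa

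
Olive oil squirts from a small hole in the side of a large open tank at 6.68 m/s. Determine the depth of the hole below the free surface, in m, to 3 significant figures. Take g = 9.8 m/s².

h ≈ 2.28 m

Torricelli: v = √(2gh), so h = v²/(2g).
h = 6.68²/(2·9.8) = 44.6/19.60 = 2.28 m.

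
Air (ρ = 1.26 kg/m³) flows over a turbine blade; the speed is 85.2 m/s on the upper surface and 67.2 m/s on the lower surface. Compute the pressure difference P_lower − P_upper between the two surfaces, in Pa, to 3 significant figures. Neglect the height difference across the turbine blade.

With negligible Δh, P + ½ρv² is constant, so P_low − P_up = ½ρ(v_up² − v_low²).
ΔP = ½·1.26·(85.2² − 67.2²) = 1730 Pa.

ΔP ≈ 1730 Pa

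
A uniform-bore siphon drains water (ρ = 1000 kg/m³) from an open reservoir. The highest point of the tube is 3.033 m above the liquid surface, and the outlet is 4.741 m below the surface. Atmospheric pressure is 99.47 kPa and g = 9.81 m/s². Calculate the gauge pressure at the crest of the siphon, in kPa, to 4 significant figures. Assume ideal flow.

From the surface to the outlet (both open to atmosphere, surface at rest): v = √(2g·h_out) = √(2·9.81·4.741) = 9.645 m/s.
The bore is uniform, so the speed at the crest is the same v. Bernoulli surface→crest: P_atm = P_top + ½ρv² + ρg·h_top.
P_top = 99470 − ½·1000·9.645² − 1000·9.81·3.033 = 23210 Pa. So P_gauge = P_top − P_atm = -76260 Pa.

P_gauge = -76.26 kPa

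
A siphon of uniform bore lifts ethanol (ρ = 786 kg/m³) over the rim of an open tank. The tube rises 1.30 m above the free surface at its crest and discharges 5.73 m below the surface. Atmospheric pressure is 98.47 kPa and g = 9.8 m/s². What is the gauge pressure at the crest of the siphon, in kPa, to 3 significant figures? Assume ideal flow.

The outlet speed comes from Torricelli: v = √(2g·5.73) = 10.6 m/s.
The bore is uniform, so the speed at the crest is the same v. Bernoulli surface→crest: P_atm = P_top + ½ρv² + ρg·h_top.
P_top = 98470 − ½·786·10.6² − 786·9.8·1.30 = 44300 Pa. So P_gauge = P_top − P_atm = -54200 Pa.

P_gauge ≈ -54.2 kPa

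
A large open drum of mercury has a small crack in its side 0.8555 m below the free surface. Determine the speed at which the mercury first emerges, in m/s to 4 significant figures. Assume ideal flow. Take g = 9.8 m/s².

The surface is effectively still and both ends are open, so ½v² = gh and v = √(2·9.8·0.8555) = 4.095 m/s.

4.095 m/s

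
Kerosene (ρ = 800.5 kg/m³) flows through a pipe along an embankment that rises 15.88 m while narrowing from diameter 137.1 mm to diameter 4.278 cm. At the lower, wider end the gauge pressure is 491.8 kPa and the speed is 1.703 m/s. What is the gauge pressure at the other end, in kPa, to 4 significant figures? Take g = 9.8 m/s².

245.9 kPa

By continuity, v₂ = v₁·A₁/A₂ = 1.703·(147.6/14.37) = 17.49 m/s.
Applying Bernoulli between the two ends and solving for P₂: P₂ = P₁ + ½ρ(v₁² − v₂²) − ρgΔh.
P₂ = 491800 + ½·800.5·(1.703² − 17.49²) − 800.5·9.8·(+15.88) = 491800 + (-121300) − (124600) = 245900 Pa.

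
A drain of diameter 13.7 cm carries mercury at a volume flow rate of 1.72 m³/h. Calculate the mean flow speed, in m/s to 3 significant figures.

Q = 1.72 m³/h = 0.000478 m³/s.
v = Q/A = 0.000478 / 0.0147 = 0.0324 m/s.

v ≈ 0.0324 m/s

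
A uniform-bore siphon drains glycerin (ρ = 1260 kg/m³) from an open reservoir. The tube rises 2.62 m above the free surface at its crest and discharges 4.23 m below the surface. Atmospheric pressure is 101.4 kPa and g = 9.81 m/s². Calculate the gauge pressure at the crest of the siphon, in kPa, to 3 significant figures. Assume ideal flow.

From the surface to the outlet (both open to atmosphere, surface at rest): v = √(2g·h_out) = √(2·9.81·4.23) = 9.11 m/s.
Continuity keeps v the same throughout the tube; from surface to crest, P_atm + 0 = P_top + ½ρv² + ρg·h_top.
P_top = 101400 − ½·1260·9.11² − 1260·9.81·2.62 = 16700 Pa. So P_gauge = P_top − P_atm = -84700 Pa.

P_gauge ≈ -84.7 kPa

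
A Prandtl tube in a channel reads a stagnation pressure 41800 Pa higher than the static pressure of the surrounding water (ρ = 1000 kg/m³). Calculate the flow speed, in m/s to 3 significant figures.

v = 9.14 m/s

The dynamic pressure equals the rise in static pressure at the stagnation point: ΔP = ½ρv².
v = √(2ΔP/ρ) = √(2·41800/1000) = 9.14 m/s.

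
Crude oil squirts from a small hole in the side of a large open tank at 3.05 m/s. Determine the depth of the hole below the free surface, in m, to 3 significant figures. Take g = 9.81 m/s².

Inverting v = √(2gh) gives h = v² / 2g.
h = 3.05²/(2·9.81) = 9.30/19.62 = 0.474 m.

h ≈ 0.474 m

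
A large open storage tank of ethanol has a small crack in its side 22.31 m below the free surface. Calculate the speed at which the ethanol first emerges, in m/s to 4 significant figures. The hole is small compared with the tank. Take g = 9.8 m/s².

The surface is effectively still and both ends are open, so ½v² = gh and v = √(2·9.8·22.31) = 20.91 m/s.

v ≈ 20.91 m/s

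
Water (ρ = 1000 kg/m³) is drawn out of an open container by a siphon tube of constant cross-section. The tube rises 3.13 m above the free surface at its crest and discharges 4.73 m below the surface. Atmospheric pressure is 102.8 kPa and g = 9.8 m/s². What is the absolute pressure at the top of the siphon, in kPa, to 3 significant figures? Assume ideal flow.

P_top = 25.8 kPa

From the surface to the outlet (both open to atmosphere, surface at rest): v = √(2g·h_out) = √(2·9.8·4.73) = 9.63 m/s.
With constant cross-section the crest speed equals v; applying Bernoulli from the surface up to the crest, P_top = P_atm − ½ρv² − ρg·h_top.
P_top = 102800 − ½·1000·9.63² − 1000·9.8·3.13 = 25800 Pa.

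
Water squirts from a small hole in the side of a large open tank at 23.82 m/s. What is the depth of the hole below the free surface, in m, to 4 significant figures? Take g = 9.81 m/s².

Torricelli: v = √(2gh), so h = v²/(2g).
h = 23.82²/(2·9.81) = 567.4/19.62 = 28.92 m.

h ≈ 28.92 m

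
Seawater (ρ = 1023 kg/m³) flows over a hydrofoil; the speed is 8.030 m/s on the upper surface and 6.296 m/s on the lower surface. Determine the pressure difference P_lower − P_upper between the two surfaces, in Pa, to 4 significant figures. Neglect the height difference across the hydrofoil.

The pressure is lower where the speed is higher: ΔP = ½ρ(v_up² − v_low²).
ΔP = ½·1023·(8.030² − 6.296²) = 12710 Pa.

ΔP ≈ 12710 Pa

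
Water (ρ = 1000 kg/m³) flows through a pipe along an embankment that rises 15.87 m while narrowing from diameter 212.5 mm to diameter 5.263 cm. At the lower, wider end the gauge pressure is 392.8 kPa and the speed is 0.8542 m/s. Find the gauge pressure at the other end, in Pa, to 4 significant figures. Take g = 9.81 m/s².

P₂ = 140500 Pa

Continuity gives A₁v₁ = A₂v₂, so v₂ = (354.7 cm²)/(21.75 cm²) × 0.8542 m/s = 13.93 m/s.
Energy conservation along the streamline gives P₂ = P₁ − ½ρ(v₂² − v₁²) − ρg(h₂ − h₁).
P₂ = 392800 + ½·1000·(0.8542² − 13.93²) − 1000·9.81·(+15.87) = 392800 + (-96590) − (155700) = 140500 Pa.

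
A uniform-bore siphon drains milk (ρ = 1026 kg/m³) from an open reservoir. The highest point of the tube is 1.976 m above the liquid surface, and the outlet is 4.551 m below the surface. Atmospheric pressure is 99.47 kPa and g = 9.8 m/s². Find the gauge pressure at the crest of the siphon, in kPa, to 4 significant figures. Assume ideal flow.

-65.63 kPa

Bernoulli surface→outlet gives ½v² = g·h_out, so v = √(2·9.8·4.551) = 9.445 m/s.
The bore is uniform, so the speed at the crest is the same v. Bernoulli surface→crest: P_atm = P_top + ½ρv² + ρg·h_top.
P_top = 99470 − ½·1026·9.445² − 1026·9.8·1.976 = 33840 Pa. So P_gauge = P_top − P_atm = -65630 Pa.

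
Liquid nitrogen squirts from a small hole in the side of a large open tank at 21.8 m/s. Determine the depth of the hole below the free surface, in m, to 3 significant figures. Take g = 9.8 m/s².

h ≈ 24.2 m

Inverting v = √(2gh) gives h = v² / 2g.
h = 21.8²/(2·9.8) = 475/19.60 = 24.2 m.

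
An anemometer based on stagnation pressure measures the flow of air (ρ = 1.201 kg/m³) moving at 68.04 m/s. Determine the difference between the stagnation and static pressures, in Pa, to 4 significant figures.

ΔP ≈ 2780 Pa

The dynamic pressure equals the rise in static pressure at the stagnation point: ΔP = ½ρv².
ΔP = ½·1.201·68.04² = 2780 Pa.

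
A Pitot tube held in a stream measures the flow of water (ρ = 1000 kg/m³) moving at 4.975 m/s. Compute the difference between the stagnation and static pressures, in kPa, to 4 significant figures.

ΔP = 12.38 kPa

The dynamic pressure equals the rise in static pressure at the stagnation point: ΔP = ½ρv².
ΔP = ½·1000·4.975² = 12380 Pa.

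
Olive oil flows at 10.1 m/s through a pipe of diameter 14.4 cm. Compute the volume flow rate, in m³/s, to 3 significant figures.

Q = A·v = 0.0163 m² × 10.1 m/s = 0.164 m³/s.

Q ≈ 0.164 m³/s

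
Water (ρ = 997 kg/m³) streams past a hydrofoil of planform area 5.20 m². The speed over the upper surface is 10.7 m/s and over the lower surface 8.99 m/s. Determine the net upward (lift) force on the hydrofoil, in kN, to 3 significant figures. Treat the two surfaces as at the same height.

F ≈ 87.3 kN

From P + ½ρv² = const at equal height, P_low − P_up = ½ρ(v_up² − v_low²).
ΔP = ½·997·(10.7² − 8.99²) = 16800 Pa.
Lift = ΔP · A = 16800 × 5.20 = 87300 N.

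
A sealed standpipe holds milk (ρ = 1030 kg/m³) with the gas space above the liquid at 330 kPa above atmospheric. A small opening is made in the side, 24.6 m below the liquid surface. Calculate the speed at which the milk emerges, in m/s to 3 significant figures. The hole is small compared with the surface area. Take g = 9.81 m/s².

Take point 1 at the surface (v₁ ≈ 0) and point 2 at the hole (at atmospheric pressure). Bernoulli: P₁ + ρg h = P_atm + ½ρv₂².
With P₁ − P_atm = 330000 Pa, v₂ = √(2gh + 2ΔP/ρ) = √(2·9.81·24.6 + 2·330000/1030) = 33.5 m/s.

33.5 m/s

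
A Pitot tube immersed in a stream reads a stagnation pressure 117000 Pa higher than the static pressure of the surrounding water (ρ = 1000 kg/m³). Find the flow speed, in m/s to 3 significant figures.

15.3 m/s

The dynamic pressure equals the rise in static pressure at the stagnation point: ΔP = ½ρv².
v = √(2ΔP/ρ) = √(2·117000/1000) = 15.3 m/s.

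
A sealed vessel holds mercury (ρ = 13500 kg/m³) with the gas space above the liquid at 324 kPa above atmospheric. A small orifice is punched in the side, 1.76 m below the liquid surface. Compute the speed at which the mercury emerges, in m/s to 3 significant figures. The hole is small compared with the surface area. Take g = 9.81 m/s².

v ≈ 9.08 m/s

Take point 1 at the surface (v₁ ≈ 0) and point 2 at the hole (at atmospheric pressure). Bernoulli: P₁ + ρg h = P_atm + ½ρv₂².
With P₁ − P_atm = 324000 Pa, v₂ = √(2gh + 2ΔP/ρ) = √(2·9.81·1.76 + 2·324000/13500) = 9.08 m/s.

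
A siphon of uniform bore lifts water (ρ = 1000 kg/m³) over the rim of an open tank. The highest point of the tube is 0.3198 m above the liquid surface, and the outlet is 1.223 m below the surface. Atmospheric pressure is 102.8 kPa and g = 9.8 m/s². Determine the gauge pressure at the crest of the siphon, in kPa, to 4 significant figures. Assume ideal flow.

The outlet speed comes from Torricelli: v = √(2g·1.223) = 4.896 m/s.
With constant cross-section the crest speed equals v; applying Bernoulli from the surface up to the crest, P_top = P_atm − ½ρv² − ρg·h_top.
P_top = 102800 − ½·1000·4.896² − 1000·9.8·0.3198 = 87680 Pa. So P_gauge = P_top − P_atm = -15120 Pa.

-15.12 kPa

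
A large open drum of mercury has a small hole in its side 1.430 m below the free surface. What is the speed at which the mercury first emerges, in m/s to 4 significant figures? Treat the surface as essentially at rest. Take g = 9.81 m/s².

5.297 m/s

Torricelli's result v = √(2gh) gives v = √(2·9.81·1.430) = 5.297 m/s.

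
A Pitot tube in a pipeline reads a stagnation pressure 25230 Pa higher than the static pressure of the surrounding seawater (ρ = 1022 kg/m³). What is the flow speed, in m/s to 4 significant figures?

Bernoulli between the free stream and the stagnation point: ½ρv² = P_stag − P_static.
v = √(2ΔP/ρ) = √(2·25230/1022) = 7.027 m/s.

v ≈ 7.027 m/s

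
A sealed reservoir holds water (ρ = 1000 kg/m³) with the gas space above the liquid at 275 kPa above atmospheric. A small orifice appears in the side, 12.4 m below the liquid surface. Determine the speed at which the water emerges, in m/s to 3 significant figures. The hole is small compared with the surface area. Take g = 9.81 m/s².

v ≈ 28.2 m/s

Take point 1 at the surface (v₁ ≈ 0) and point 2 at the hole (at atmospheric pressure). Bernoulli: P₁ + ρg h = P_atm + ½ρv₂².
With P₁ − P_atm = 275000 Pa, v₂ = √(2gh + 2ΔP/ρ) = √(2·9.81·12.4 + 2·275000/1000) = 28.2 m/s.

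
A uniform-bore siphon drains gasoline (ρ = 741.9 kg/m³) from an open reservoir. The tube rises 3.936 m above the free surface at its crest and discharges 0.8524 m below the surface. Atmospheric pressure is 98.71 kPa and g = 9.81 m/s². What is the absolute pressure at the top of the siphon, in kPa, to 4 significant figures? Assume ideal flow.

From the surface to the outlet (both open to atmosphere, surface at rest): v = √(2g·h_out) = √(2·9.81·0.8524) = 4.090 m/s.
The bore is uniform, so the speed at the crest is the same v. Bernoulli surface→crest: P_atm = P_top + ½ρv² + ρg·h_top.
P_top = 98710 − ½·741.9·4.090² − 741.9·9.81·3.936 = 63860 Pa.

63.86 kPa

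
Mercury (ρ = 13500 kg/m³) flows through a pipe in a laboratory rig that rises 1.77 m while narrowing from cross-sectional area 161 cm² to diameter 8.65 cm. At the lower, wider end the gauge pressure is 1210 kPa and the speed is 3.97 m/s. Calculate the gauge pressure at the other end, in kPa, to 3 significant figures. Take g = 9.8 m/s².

P₂ = 284 kPa

Continuity gives A₁v₁ = A₂v₂, so v₂ = (161 cm²)/(58.8 cm²) × 3.97 m/s = 10.9 m/s.
Applying Bernoulli between the two ends and solving for P₂: P₂ = P₁ + ½ρ(v₁² − v₂²) − ρgΔh.
P₂ = 1210000 + ½·13500·(3.97² − 10.9²) − 13500·9.8·(+1.77) = 1210000 + (-692000) − (234000) = 284000 Pa.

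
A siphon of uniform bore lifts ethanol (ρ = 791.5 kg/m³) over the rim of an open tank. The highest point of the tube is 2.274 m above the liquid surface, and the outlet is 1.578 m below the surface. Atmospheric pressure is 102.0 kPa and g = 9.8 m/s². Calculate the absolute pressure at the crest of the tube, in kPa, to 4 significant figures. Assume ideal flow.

Bernoulli surface→outlet gives ½v² = g·h_out, so v = √(2·9.8·1.578) = 5.561 m/s.
The bore is uniform, so the speed at the crest is the same v. Bernoulli surface→crest: P_atm = P_top + ½ρv² + ρg·h_top.
P_top = 102000 − ½·791.5·5.561² − 791.5·9.8·2.274 = 72120 Pa.

P_top = 72.12 kPa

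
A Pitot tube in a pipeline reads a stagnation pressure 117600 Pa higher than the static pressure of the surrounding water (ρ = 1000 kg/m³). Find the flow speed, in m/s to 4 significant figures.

Bernoulli between the free stream and the stagnation point: ½ρv² = P_stag − P_static.
v = √(2ΔP/ρ) = √(2·117600/1000) = 15.34 m/s.

v ≈ 15.34 m/s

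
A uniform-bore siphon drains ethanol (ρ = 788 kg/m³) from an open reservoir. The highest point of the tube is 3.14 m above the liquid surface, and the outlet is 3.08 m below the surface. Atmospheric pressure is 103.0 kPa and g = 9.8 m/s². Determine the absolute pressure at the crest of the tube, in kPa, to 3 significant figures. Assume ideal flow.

55.0 kPa

Bernoulli surface→outlet gives ½v² = g·h_out, so v = √(2·9.8·3.08) = 7.77 m/s.
The bore is uniform, so the speed at the crest is the same v. Bernoulli surface→crest: P_atm = P_top + ½ρv² + ρg·h_top.
P_top = 103000 − ½·788·7.77² − 788·9.8·3.14 = 55000 Pa.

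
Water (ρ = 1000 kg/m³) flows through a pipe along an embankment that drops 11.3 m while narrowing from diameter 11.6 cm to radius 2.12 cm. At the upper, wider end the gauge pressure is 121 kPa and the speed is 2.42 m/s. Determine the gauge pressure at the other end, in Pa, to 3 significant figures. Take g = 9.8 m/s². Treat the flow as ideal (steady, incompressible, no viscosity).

By continuity, v₂ = v₁·A₁/A₂ = 2.42·(106/14.1) = 18.1 m/s.
Energy conservation along the streamline gives P₂ = P₁ − ½ρ(v₂² − v₁²) − ρg(h₂ − h₁).
P₂ = 121000 + ½·1000·(2.42² − 18.1²) − 1000·9.8·(−11.3) = 121000 + (-161000) − (-111000) = 70600 Pa.

P₂ ≈ 70600 Pa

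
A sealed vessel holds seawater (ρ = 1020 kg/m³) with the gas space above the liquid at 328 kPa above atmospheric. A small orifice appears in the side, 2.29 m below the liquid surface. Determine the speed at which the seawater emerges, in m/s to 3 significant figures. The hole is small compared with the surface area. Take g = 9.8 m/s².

Take point 1 at the surface (v₁ ≈ 0) and point 2 at the hole (at atmospheric pressure). Bernoulli: P₁ + ρg h = P_atm + ½ρv₂².
With P₁ − P_atm = 328000 Pa, v₂ = √(2gh + 2ΔP/ρ) = √(2·9.8·2.29 + 2·328000/1020) = 26.2 m/s.

v = 26.2 m/s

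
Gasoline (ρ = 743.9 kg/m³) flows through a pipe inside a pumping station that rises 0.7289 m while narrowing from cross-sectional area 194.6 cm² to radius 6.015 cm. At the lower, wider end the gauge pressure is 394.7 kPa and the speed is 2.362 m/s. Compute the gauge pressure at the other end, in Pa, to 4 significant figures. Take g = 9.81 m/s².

By continuity, v₂ = v₁·A₁/A₂ = 2.362·(194.6/113.7) = 4.044 m/s.
Energy conservation along the streamline gives P₂ = P₁ − ½ρ(v₂² − v₁²) − ρg(h₂ − h₁).
P₂ = 394700 + ½·743.9·(2.362² − 4.044²) − 743.9·9.81·(+0.7289) = 394700 + (-4007) − (5319) = 385400 Pa.

P₂ ≈ 385400 Pa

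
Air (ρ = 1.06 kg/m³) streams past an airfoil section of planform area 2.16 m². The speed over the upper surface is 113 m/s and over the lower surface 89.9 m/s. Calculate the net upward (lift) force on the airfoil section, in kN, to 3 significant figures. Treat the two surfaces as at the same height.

F ≈ 5.37 kN

The faster flow above has the lower pressure; Bernoulli (same height) gives ΔP = ½ρ(v_up² − v_low²).
ΔP = ½·1.06·(113² − 89.9²) = 2480 Pa.
Lift = ΔP · A = 2480 × 2.16 = 5370 N.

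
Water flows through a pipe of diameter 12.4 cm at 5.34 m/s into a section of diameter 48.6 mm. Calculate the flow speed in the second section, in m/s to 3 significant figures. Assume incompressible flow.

v₂ = 34.8 m/s

Mass conservation (A₁v₁ = A₂v₂) gives v₂ = 5.34 × 121/18.6 = 34.8 m/s.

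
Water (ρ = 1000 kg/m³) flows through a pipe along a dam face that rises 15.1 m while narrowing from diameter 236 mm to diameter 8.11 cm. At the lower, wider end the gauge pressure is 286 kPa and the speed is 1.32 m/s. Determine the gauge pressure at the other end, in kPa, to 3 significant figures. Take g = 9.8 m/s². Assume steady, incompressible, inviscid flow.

P₂ ≈ 76.4 kPa

Continuity gives A₁v₁ = A₂v₂, so v₂ = (437 cm²)/(51.7 cm²) × 1.32 m/s = 11.2 m/s.
Energy conservation along the streamline gives P₂ = P₁ − ½ρ(v₂² − v₁²) − ρg(h₂ − h₁).
P₂ = 286000 + ½·1000·(1.32² − 11.2²) − 1000·9.8·(+15.1) = 286000 + (-61600) − (148000) = 76400 Pa.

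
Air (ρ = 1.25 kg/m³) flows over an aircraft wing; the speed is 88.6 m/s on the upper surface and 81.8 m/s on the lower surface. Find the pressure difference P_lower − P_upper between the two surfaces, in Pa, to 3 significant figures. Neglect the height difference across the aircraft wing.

ΔP = 724 Pa

The pressure is lower where the speed is higher: ΔP = ½ρ(v_up² − v_low²).
ΔP = ½·1.25·(88.6² − 81.8²) = 724 Pa.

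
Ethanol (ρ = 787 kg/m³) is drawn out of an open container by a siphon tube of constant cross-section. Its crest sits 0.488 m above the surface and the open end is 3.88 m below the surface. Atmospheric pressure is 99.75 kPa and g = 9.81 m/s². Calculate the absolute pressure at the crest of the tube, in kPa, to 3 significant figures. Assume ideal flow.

The outlet speed comes from Torricelli: v = √(2g·3.88) = 8.72 m/s.
With constant cross-section the crest speed equals v; applying Bernoulli from the surface up to the crest, P_top = P_atm − ½ρv² − ρg·h_top.
P_top = 99750 − ½·787·8.72² − 787·9.81·0.488 = 66000 Pa.

P_top = 66.0 kPa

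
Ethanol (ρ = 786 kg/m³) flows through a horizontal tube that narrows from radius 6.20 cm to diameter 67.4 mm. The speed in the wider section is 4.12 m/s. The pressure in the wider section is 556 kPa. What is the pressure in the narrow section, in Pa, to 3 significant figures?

Mass conservation (A₁v₁ = A₂v₂) gives v₂ = 4.12 × 121/35.7 = 13.9 m/s.
With no height change, Bernoulli's equation is P₁ + ½ρv₁² = P₂ + ½ρv₂².
P₂ = P₁ − ½ρ(v₂² − v₁²) = 556000 − ½·786·(13.9² − 4.12²) = 556000 − 69800 = 486000 Pa.

P₂ = 486000 Pa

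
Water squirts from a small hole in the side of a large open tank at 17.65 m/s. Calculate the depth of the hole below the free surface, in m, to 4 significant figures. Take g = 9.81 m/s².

h ≈ 15.88 m

For a small hole in a large open tank, ½v² = gh, giving h = v²/(2g).
h = 17.65²/(2·9.81) = 311.5/19.62 = 15.88 m.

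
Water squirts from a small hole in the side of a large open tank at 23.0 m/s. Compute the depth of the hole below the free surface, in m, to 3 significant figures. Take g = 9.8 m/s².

27.0 m

For a small hole in a large open tank, ½v² = gh, giving h = v²/(2g).
h = 23.0²/(2·9.8) = 529/19.60 = 27.0 m.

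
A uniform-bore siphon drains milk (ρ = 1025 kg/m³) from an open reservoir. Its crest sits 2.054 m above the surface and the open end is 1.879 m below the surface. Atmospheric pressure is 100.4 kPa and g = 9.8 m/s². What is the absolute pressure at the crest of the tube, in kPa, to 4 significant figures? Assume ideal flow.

From the surface to the outlet (both open to atmosphere, surface at rest): v = √(2g·h_out) = √(2·9.8·1.879) = 6.069 m/s.
The bore is uniform, so the speed at the crest is the same v. Bernoulli surface→crest: P_atm = P_top + ½ρv² + ρg·h_top.
P_top = 100400 − ½·1025·6.069² − 1025·9.8·2.054 = 60890 Pa.

60.89 kPa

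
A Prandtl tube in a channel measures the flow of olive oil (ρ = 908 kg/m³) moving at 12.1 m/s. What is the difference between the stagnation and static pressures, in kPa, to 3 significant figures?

At the stagnation point the flow is brought to rest, so Bernoulli gives P_stag − P_static = ½ρv².
ΔP = ½·908·12.1² = 66500 Pa.

66.5 kPa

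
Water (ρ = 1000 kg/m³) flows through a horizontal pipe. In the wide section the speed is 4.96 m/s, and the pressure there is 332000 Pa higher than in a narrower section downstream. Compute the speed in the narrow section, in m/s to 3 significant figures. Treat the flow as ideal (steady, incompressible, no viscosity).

v₂ ≈ 26.2 m/s

With h₁ = h₂, rearranging Bernoulli gives v₂ = √(v₁² + 2ΔP/ρ).
v₂ = √(4.96² + 2·332000/1000) = √(24.6 + 664) = 26.2 m/s.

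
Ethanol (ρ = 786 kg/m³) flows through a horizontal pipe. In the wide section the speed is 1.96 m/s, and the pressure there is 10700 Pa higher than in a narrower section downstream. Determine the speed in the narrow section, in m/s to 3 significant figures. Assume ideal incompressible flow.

v₂ ≈ 5.57 m/s

Horizontal Bernoulli: P₁ + ½ρv₁² = P₂ + ½ρv₂², so v₂² = v₁² + 2(P₁ − P₂)/ρ.
v₂ = √(1.96² + 2·10700/786) = √(3.84 + 27.2) = 5.57 m/s.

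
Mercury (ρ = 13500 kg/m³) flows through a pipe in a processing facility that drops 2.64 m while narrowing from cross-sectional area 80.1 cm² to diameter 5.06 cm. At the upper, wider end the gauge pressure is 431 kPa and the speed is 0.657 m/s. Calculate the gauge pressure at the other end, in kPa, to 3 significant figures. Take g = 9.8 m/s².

P₂ ≈ 737 kPa

Mass conservation (A₁v₁ = A₂v₂) gives v₂ = 0.657 × 80.1/20.1 = 2.62 m/s.
Energy conservation along the streamline gives P₂ = P₁ − ½ρ(v₂² − v₁²) − ρg(h₂ − h₁).
P₂ = 431000 + ½·13500·(0.657² − 2.62²) − 13500·9.8·(−2.64) = 431000 + (-43300) − (-349000) = 737000 Pa.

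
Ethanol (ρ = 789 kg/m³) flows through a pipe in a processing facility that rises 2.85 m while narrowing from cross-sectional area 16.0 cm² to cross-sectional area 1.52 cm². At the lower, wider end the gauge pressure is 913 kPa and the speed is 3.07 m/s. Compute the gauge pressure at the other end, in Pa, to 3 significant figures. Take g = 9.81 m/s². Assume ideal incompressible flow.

By continuity, v₂ = v₁·A₁/A₂ = 3.07·(16.0/1.52) = 32.3 m/s.
Applying Bernoulli between the two ends and solving for P₂: P₂ = P₁ + ½ρ(v₁² − v₂²) − ρgΔh.
P₂ = 913000 + ½·789·(3.07² − 32.3²) − 789·9.81·(+2.85) = 913000 + (-408000) − (22100) = 483000 Pa.

P₂ ≈ 483000 Pa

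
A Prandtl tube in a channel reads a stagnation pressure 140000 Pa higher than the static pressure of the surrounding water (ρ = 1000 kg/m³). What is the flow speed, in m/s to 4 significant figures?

Bernoulli between the free stream and the stagnation point: ½ρv² = P_stag − P_static.
v = √(2ΔP/ρ) = √(2·140000/1000) = 16.73 m/s.

v ≈ 16.73 m/s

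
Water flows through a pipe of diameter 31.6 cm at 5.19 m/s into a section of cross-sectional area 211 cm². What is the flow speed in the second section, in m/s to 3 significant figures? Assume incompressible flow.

v₂ ≈ 19.3 m/s

Mass conservation (A₁v₁ = A₂v₂) gives v₂ = 5.19 × 784/211 = 19.3 m/s.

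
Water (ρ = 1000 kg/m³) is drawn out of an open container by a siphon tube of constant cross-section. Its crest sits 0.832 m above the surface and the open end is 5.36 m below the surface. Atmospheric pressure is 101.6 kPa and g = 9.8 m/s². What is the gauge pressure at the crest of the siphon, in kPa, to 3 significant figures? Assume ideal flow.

P_gauge ≈ -60.7 kPa

From the surface to the outlet (both open to atmosphere, surface at rest): v = √(2g·h_out) = √(2·9.8·5.36) = 10.2 m/s.
With constant cross-section the crest speed equals v; applying Bernoulli from the surface up to the crest, P_top = P_atm − ½ρv² − ρg·h_top.
P_top = 101600 − ½·1000·10.2² − 1000·9.8·0.832 = 40900 Pa. So P_gauge = P_top − P_atm = -60700 Pa.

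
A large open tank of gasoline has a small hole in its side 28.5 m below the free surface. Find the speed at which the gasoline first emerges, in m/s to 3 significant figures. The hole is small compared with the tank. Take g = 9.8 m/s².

With the surface at rest and both surface and jet at atmospheric pressure, Bernoulli gives ρg h = ½ρv², so v = √(2gh) = √(2·9.8·28.5) = 23.6 m/s.

v ≈ 23.6 m/s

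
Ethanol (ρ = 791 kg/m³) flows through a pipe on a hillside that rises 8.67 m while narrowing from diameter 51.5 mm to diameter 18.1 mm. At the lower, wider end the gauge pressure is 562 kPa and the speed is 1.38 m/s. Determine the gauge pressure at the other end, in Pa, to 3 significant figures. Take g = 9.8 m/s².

The volume flow rate is constant, so v₂ = (A₁/A₂)v₁ = (20.8/2.57)·1.38 = 11.2 m/s.
Applying Bernoulli between the two ends and solving for P₂: P₂ = P₁ + ½ρ(v₁² − v₂²) − ρgΔh.
P₂ = 562000 + ½·791·(1.38² − 11.2²) − 791·9.8·(+8.67) = 562000 + (-48600) − (67200) = 446000 Pa.

446000 Pa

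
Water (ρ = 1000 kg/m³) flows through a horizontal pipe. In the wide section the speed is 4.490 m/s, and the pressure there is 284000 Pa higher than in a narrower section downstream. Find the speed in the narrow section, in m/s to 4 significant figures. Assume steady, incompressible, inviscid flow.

Along the level pipe P + ½ρv² is conserved, hence v₂² = v₁² + 2(P₁ − P₂)/ρ.
v₂ = √(4.490² + 2·284000/1000) = √(20.16 + 568.0) = 24.25 m/s.

24.25 m/s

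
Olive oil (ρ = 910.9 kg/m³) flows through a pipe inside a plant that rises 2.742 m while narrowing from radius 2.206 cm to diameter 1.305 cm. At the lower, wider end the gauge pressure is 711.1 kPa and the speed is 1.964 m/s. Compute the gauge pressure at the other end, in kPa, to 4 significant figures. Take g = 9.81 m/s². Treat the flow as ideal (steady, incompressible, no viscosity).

Continuity gives A₁v₁ = A₂v₂, so v₂ = (15.29 cm²)/(1.338 cm²) × 1.964 m/s = 22.45 m/s.
Energy conservation along the streamline gives P₂ = P₁ − ½ρ(v₂² − v₁²) − ρg(h₂ − h₁).
P₂ = 711100 + ½·910.9·(1.964² − 22.45²) − 910.9·9.81·(+2.742) = 711100 + (-227800) − (24500) = 458800 Pa.

P₂ ≈ 458.8 kPa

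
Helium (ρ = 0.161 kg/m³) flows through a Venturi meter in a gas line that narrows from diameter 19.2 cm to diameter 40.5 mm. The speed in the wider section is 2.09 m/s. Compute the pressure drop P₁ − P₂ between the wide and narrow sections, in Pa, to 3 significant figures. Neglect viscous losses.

ΔP ≈ 177 Pa

Continuity gives A₁v₁ = A₂v₂, so v₂ = (290 cm²)/(12.9 cm²) × 2.09 m/s = 47.0 m/s.
Bernoulli (h₁ = h₂): P₁ − P₂ = ½ρ(v₂² − v₁²).
P₁ − P₂ = ½·0.161·(47.0² − 2.09²) = ½·0.161·2200 = 177 Pa.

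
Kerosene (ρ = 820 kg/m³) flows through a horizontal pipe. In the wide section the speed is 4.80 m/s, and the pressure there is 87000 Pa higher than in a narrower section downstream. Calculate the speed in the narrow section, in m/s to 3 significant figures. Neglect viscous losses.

With h₁ = h₂, rearranging Bernoulli gives v₂ = √(v₁² + 2ΔP/ρ).
v₂ = √(4.80² + 2·87000/820) = √(23.0 + 212) = 15.3 m/s.

v₂ ≈ 15.3 m/s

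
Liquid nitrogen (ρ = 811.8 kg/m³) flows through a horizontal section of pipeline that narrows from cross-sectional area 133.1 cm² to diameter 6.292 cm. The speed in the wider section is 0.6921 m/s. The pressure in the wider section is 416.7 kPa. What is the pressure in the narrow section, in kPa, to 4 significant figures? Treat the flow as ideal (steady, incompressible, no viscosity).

413.3 kPa

Continuity gives A₁v₁ = A₂v₂, so v₂ = (133.1 cm²)/(31.09 cm²) × 0.6921 m/s = 2.963 m/s.
Along the horizontal streamline, P + ½ρv² is constant.
P₂ = P₁ − ½ρ(v₂² − v₁²) = 416700 − ½·811.8·(2.963² − 0.6921²) = 416700 − 3368 = 413300 Pa.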